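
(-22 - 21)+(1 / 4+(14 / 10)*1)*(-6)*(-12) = 379 / 5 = 75.80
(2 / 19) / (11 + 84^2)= 2 / 134273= 0.00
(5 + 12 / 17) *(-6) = -582 / 17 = -34.24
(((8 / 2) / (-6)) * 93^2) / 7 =-5766 / 7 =-823.71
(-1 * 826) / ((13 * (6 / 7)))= -2891 / 39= -74.13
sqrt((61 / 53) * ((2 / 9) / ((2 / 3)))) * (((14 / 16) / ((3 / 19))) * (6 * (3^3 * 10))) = 5985 * sqrt(9699) / 106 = 5560.60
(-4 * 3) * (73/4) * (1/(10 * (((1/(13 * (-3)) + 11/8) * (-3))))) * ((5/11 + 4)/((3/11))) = 186004/2105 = 88.36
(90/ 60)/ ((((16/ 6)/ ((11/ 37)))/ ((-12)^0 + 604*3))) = 4851/ 16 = 303.19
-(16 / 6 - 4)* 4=5.33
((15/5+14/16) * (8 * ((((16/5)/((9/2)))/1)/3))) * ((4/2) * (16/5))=31744/675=47.03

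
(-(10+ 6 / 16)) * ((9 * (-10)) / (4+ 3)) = 3735 / 28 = 133.39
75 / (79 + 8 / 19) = 475 / 503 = 0.94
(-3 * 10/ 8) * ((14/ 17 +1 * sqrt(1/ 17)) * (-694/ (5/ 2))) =1041 * sqrt(17)/ 17 +14574/ 17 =1109.77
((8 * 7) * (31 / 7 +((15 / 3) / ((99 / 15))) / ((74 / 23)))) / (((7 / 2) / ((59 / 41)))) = 37631144 / 350427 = 107.39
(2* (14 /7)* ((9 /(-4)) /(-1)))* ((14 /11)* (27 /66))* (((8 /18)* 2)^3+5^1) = 29099 /1089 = 26.72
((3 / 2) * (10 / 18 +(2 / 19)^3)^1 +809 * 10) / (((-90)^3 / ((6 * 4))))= -332970227 / 1250052750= -0.27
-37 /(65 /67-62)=2479 /4089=0.61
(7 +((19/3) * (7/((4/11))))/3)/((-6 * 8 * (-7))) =245/1728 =0.14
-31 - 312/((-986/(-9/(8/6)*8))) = -23707/493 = -48.09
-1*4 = -4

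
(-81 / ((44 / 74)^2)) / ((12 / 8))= -36963 / 242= -152.74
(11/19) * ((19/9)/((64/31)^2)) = 10571/36864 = 0.29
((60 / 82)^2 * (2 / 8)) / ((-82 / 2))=-225 / 68921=-0.00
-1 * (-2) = 2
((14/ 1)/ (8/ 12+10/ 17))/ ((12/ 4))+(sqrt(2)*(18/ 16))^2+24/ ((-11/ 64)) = -5869/ 44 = -133.39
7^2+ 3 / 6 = 99 / 2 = 49.50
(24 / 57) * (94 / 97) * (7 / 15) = 5264 / 27645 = 0.19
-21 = -21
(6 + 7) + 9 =22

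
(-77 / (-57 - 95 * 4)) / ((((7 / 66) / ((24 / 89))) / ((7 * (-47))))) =-5732496 / 38893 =-147.39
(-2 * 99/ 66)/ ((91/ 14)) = -6/ 13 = -0.46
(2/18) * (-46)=-5.11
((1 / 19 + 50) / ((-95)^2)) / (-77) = -951 / 13203575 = -0.00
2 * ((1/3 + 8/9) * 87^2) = 18502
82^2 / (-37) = -181.73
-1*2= -2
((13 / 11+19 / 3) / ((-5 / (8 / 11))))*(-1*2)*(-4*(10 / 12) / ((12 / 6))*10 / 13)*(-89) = 3531520 / 14157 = 249.45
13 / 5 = 2.60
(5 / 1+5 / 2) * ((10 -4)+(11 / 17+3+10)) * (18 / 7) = 45090 / 119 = 378.91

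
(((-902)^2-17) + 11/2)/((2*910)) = 46491/104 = 447.03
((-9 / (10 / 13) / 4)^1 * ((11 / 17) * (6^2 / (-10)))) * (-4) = -11583 / 425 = -27.25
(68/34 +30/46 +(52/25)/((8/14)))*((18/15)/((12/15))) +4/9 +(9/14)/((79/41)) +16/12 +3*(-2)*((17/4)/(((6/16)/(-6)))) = 2401313533/5723550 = 419.55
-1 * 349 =-349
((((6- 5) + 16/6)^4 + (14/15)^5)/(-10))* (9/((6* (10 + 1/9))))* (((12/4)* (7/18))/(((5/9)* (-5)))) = 137797199/121875000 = 1.13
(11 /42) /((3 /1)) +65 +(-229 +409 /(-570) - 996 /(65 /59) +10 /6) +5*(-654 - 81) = -368953264 /77805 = -4742.03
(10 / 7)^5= 100000 / 16807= 5.95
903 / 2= 451.50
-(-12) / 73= 12 / 73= 0.16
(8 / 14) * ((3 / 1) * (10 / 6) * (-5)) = -100 / 7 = -14.29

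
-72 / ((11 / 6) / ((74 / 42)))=-5328 / 77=-69.19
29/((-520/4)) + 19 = 18.78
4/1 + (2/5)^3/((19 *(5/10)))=9516/2375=4.01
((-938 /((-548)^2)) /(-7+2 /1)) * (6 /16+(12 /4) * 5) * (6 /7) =24723 /3003040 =0.01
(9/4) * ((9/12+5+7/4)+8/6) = 159/8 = 19.88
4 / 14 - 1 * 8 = -7.71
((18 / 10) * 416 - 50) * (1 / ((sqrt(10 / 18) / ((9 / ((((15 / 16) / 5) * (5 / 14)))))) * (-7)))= -1006272 * sqrt(5) / 125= -18000.74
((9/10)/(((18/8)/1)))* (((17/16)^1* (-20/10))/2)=-17/40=-0.42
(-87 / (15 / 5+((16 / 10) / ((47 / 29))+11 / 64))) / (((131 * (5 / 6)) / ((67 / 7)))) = -1209216 / 659323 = -1.83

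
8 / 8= 1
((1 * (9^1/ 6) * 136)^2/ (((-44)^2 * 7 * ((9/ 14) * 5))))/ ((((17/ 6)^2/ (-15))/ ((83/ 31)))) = -17928/ 3751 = -4.78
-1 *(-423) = 423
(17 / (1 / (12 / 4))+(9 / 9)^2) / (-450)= -26 / 225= -0.12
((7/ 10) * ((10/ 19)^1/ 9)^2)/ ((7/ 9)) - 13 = -42227/ 3249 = -13.00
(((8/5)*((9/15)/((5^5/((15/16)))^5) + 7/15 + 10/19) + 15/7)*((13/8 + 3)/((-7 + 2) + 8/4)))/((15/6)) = -17215637500000000010762227/7481250000000000000000000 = -2.30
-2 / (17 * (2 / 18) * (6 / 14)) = -42 / 17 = -2.47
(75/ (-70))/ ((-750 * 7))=1/ 4900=0.00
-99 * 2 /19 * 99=-19602 /19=-1031.68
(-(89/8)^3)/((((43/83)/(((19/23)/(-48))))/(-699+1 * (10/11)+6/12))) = -17061814126211/534724608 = -31907.67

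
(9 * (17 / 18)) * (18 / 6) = 51 / 2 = 25.50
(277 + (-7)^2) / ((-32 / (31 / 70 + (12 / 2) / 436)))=-141973 / 30520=-4.65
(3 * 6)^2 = 324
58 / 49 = 1.18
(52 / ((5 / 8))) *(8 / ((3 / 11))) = 36608 / 15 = 2440.53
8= 8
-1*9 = -9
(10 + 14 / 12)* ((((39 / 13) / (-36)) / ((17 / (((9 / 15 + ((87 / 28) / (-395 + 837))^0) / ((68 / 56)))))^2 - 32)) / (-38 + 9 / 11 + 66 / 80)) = 46224640 / 242827309341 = 0.00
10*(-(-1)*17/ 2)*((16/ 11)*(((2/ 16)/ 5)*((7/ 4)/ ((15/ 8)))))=476/ 165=2.88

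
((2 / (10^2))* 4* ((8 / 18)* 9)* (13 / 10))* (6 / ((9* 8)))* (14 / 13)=14 / 375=0.04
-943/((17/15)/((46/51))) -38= -227872/289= -788.48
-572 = -572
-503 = -503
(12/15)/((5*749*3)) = 4/56175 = 0.00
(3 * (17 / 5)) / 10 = 51 / 50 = 1.02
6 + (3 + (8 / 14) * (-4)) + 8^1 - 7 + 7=103 / 7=14.71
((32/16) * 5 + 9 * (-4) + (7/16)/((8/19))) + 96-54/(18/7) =50.04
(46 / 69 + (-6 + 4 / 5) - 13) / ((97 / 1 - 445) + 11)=263 / 5055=0.05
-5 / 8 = -0.62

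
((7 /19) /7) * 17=0.89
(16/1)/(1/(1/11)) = 16/11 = 1.45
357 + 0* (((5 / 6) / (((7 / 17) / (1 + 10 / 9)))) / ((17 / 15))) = 357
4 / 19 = 0.21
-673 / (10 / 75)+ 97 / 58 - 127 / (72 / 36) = -296341 / 58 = -5109.33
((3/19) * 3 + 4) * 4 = 340/19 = 17.89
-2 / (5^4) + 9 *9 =50623 / 625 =81.00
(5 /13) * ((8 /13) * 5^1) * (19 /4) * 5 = 4750 /169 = 28.11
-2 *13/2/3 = -13/3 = -4.33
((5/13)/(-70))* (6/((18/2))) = -1/273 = -0.00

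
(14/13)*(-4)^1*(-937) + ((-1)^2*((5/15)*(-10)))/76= 5981743/1482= 4036.26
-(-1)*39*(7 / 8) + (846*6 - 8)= 40817 / 8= 5102.12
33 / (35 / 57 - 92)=-1881 / 5209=-0.36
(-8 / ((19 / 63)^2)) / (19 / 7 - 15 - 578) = 0.15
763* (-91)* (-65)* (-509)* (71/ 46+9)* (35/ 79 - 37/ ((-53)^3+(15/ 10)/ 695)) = -8074075556992913888875/ 752016424118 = -10736568109.48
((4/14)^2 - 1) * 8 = -360/49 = -7.35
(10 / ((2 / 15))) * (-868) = -65100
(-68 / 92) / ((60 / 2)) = -17 / 690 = -0.02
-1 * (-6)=6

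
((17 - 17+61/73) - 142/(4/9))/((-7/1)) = 46525/1022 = 45.52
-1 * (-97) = 97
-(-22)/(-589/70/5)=-7700/589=-13.07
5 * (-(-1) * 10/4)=25/2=12.50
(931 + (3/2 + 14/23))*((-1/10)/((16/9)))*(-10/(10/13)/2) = 5021991/14720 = 341.17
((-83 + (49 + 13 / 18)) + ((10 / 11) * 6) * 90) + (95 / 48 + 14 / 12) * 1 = 729871 / 1584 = 460.78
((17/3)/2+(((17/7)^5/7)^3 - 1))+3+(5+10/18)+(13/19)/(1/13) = 989688071294576412361/556917450485373558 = 1777.08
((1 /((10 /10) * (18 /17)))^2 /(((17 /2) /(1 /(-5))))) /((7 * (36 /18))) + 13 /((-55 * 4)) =-3779 /62370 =-0.06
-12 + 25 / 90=-211 / 18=-11.72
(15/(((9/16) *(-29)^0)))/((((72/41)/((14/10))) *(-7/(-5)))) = 410/27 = 15.19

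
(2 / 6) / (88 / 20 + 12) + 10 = 2465 / 246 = 10.02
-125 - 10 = -135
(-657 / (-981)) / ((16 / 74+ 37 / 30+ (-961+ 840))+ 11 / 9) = -243090 / 42949597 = -0.01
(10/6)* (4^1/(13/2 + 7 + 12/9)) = 40/89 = 0.45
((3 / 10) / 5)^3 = 27 / 125000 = 0.00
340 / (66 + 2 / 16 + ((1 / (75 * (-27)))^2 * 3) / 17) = 63204300000 / 12292306883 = 5.14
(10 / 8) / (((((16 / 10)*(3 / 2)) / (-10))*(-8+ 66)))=-125 / 1392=-0.09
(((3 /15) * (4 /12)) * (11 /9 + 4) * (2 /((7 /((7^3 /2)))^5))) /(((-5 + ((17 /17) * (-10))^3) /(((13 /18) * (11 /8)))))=-1898516148529 /312595200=-6073.40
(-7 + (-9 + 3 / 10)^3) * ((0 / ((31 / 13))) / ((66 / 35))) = 0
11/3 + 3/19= 218/57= 3.82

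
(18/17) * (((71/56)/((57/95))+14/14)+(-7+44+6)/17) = 48345/8092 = 5.97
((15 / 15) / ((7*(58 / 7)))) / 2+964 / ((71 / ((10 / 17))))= 1119447 / 140012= 8.00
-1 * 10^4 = -10000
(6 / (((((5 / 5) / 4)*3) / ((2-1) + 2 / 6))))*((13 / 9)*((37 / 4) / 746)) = 1924 / 10071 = 0.19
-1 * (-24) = 24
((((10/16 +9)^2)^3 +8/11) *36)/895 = 20633834503179/645201920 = 31980.43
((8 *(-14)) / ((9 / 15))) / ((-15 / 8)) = 896 / 9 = 99.56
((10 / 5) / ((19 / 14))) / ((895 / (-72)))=-2016 / 17005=-0.12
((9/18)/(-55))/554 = -0.00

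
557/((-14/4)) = -1114/7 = -159.14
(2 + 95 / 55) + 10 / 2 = 96 / 11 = 8.73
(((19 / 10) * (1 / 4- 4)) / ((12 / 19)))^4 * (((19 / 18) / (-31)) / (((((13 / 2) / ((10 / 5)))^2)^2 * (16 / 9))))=-322687697779 / 116049969152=-2.78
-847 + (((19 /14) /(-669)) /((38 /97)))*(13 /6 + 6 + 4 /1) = -95203105 /112392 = -847.06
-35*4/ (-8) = 35/ 2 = 17.50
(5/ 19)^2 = 25/ 361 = 0.07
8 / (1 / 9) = 72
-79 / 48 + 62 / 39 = -35 / 624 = -0.06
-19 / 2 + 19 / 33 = -589 / 66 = -8.92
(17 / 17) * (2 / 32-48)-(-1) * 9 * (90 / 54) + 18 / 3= -431 / 16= -26.94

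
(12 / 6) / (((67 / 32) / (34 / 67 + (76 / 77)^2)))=37668992 / 26615281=1.42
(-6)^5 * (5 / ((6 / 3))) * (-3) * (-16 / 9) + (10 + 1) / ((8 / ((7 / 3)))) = -2488243 / 24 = -103676.79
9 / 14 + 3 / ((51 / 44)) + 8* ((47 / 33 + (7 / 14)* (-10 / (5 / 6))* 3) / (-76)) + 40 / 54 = 7677655 / 1343034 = 5.72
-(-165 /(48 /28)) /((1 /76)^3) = 42251440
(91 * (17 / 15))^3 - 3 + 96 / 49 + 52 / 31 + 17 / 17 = 5623793466887 / 5126625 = 1096977.73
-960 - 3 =-963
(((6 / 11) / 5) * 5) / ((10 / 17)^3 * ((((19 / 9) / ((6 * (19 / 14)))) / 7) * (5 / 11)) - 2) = -397953 / 1456661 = -0.27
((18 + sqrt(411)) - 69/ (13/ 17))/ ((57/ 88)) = -27544/ 247 + 88* sqrt(411)/ 57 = -80.22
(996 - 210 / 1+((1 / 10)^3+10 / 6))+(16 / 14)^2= 115979147 / 147000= 788.97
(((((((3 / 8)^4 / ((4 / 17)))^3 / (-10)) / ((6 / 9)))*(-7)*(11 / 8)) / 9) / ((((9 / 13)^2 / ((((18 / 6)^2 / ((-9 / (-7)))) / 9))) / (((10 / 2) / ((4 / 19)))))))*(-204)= -105378566053761 / 140737488355328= -0.75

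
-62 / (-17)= 62 / 17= 3.65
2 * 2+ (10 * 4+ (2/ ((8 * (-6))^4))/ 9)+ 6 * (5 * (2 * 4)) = 6784155649/ 23887872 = 284.00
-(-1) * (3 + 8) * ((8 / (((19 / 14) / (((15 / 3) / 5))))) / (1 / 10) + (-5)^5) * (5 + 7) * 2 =-15379320 / 19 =-809437.89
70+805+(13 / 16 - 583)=4685 / 16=292.81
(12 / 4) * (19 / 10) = 57 / 10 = 5.70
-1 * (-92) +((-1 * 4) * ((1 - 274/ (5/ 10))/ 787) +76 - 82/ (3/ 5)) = 34.11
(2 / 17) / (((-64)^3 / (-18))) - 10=-11141111 / 1114112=-10.00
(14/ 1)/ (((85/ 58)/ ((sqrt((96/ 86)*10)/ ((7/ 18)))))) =8352*sqrt(1290)/ 3655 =82.07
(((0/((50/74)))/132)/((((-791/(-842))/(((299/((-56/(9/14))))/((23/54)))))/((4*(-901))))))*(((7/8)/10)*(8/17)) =0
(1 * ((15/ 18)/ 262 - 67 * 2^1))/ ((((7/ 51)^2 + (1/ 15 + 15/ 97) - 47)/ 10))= 442871641425/ 15454556272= 28.66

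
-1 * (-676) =676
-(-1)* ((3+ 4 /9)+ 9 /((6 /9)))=305 /18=16.94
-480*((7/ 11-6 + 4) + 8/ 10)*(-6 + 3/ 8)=-16740/ 11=-1521.82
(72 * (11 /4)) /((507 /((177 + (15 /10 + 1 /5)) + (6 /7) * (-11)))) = 391017 /5915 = 66.11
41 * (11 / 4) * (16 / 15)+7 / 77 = 19859 / 165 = 120.36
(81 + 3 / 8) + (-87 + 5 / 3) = -95 / 24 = -3.96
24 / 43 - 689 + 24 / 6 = -29431 / 43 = -684.44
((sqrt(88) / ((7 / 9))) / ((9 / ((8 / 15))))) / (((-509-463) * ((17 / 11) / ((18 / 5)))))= -88 * sqrt(22) / 240975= -0.00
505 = 505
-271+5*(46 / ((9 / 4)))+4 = -1483 / 9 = -164.78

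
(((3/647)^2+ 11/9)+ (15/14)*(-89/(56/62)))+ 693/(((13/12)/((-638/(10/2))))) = -7845618002994241/95995415880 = -81729.09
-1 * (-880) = 880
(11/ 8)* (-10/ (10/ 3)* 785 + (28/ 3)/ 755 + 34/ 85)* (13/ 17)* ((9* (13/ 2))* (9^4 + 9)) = -19541103273549/ 20536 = -951553529.10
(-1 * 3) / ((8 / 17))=-51 / 8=-6.38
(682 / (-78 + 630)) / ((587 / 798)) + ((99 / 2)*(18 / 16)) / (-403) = 134188681 / 87054448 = 1.54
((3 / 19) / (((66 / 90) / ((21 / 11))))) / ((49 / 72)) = 9720 / 16093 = 0.60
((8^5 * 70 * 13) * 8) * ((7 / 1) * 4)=6679429120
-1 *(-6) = 6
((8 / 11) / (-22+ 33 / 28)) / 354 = -112 / 1135101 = -0.00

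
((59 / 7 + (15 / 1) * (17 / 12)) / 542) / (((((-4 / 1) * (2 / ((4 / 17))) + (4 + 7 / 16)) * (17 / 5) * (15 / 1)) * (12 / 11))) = -0.00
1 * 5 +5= 10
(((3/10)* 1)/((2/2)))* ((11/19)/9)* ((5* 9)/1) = 33/38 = 0.87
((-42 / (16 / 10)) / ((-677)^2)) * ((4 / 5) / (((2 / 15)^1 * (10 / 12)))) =-189 / 458329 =-0.00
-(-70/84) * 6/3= 5/3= 1.67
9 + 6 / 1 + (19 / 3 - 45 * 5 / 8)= -6.79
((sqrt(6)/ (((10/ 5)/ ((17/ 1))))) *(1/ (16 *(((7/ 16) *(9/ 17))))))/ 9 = 289 *sqrt(6)/ 1134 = 0.62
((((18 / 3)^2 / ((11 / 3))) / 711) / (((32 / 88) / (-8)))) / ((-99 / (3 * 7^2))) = 392 / 869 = 0.45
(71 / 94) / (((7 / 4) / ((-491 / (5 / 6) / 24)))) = -34861 / 3290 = -10.60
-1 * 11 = -11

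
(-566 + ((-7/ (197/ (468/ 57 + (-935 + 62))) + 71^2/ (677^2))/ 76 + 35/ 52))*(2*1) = -957509181307993/ 847469570818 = -1129.84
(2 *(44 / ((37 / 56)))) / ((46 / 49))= 120736 / 851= 141.88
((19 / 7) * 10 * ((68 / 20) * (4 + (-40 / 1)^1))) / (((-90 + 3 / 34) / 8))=2108544 / 7133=295.60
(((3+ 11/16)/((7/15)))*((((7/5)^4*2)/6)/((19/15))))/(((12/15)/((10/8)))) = 12.48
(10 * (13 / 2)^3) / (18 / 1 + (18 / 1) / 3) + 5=11465 / 96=119.43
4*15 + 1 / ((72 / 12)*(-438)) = 157679 / 2628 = 60.00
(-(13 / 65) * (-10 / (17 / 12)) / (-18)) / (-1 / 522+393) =-696 / 3487465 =-0.00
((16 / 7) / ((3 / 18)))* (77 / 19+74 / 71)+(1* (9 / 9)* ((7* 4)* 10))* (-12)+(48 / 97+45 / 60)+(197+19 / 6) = -33950088959 / 10991652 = -3088.72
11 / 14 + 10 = 151 / 14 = 10.79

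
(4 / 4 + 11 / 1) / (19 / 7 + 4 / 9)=756 / 199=3.80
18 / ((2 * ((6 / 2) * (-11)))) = -3 / 11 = -0.27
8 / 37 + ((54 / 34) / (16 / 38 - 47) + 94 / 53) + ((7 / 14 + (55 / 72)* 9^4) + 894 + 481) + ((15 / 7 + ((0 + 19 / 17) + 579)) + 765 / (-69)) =88166803789917 / 12666726520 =6960.50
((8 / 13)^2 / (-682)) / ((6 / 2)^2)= -32 / 518661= -0.00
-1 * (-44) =44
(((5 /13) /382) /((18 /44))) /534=55 /11933298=0.00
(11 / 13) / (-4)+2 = 1.79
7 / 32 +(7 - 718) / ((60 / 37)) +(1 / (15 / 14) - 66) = -241583 / 480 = -503.30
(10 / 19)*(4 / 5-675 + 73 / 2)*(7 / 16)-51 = -60143 / 304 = -197.84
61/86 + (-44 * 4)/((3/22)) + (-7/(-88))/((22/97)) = -1289.61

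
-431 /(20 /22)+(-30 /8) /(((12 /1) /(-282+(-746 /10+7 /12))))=-348331 /960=-362.84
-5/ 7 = -0.71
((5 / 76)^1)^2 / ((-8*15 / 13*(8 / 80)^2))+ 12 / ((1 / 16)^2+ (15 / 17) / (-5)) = -1811095319 / 26026656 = -69.59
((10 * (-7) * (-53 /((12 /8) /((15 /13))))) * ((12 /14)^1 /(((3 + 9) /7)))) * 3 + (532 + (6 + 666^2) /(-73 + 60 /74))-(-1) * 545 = -27315501 /34723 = -786.67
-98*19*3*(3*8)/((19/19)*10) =-13406.40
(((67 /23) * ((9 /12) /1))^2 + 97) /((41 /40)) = 4307045 /43378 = 99.29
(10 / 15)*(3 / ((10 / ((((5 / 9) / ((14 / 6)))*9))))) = 3 / 7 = 0.43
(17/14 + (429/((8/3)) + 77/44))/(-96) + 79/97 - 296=-154820983/521472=-296.89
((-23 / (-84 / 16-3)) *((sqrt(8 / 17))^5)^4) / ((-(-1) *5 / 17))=98784247808 / 19566999622005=0.01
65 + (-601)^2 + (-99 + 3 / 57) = 6862174 / 19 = 361167.05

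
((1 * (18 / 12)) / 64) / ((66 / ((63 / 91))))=9 / 36608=0.00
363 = 363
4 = 4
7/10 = 0.70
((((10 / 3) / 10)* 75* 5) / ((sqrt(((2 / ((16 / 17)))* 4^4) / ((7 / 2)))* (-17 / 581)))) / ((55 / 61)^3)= -467.49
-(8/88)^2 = -1/121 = -0.01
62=62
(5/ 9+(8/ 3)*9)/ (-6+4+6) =6.14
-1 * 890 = -890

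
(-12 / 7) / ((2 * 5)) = -6 / 35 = -0.17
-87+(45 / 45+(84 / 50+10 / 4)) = -4091 / 50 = -81.82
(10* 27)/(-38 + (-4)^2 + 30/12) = -180/13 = -13.85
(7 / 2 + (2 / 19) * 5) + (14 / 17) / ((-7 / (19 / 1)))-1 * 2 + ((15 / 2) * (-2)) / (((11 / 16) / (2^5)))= -4962765 / 7106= -698.39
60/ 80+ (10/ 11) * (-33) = -117/ 4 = -29.25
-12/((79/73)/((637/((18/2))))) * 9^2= -5022108/79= -63570.99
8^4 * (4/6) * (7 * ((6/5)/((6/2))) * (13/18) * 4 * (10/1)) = 5963776/27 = 220880.59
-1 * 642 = -642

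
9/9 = 1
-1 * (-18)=18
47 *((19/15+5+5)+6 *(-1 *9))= -30127/15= -2008.47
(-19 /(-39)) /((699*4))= 19 /109044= 0.00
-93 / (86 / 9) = -837 / 86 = -9.73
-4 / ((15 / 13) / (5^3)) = -1300 / 3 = -433.33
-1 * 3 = -3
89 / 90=0.99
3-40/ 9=-13/ 9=-1.44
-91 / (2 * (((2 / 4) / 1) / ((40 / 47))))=-3640 / 47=-77.45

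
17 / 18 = 0.94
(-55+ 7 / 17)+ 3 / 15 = -4623 / 85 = -54.39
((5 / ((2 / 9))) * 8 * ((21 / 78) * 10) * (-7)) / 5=-8820 / 13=-678.46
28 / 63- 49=-437 / 9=-48.56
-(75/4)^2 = -351.56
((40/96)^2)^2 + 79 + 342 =8730481/20736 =421.03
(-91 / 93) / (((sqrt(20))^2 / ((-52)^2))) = -61516 / 465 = -132.29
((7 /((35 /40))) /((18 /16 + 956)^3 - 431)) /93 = 4096 /41750211160053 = 0.00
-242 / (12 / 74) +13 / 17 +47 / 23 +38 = -1702639 / 1173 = -1451.53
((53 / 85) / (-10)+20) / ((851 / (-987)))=-16726689 / 723350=-23.12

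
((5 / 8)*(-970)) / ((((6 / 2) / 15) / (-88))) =266750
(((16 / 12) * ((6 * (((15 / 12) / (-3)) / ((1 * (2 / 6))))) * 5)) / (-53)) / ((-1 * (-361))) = 50 / 19133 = 0.00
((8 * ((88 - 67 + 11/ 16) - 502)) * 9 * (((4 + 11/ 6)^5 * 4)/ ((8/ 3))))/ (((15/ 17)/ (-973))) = 1335290781934375/ 3456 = 386368860513.42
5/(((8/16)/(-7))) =-70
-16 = -16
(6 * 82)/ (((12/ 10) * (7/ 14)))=820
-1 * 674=-674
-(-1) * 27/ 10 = 27/ 10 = 2.70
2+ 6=8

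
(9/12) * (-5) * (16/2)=-30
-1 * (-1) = 1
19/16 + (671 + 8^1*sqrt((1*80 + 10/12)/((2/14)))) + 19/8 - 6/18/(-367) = 4*sqrt(20370)/3 + 11883109/17616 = 864.86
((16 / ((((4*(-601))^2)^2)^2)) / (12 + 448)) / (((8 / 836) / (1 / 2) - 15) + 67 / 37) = -7733 / 3266246849983081170723707290583040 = -0.00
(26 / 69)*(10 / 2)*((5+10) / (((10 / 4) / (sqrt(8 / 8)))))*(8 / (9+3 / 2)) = 4160 / 483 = 8.61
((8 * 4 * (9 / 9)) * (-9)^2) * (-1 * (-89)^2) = -20531232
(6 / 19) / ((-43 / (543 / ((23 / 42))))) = -136836 / 18791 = -7.28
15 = 15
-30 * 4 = -120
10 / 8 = 5 / 4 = 1.25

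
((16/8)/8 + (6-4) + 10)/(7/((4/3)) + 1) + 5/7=468/175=2.67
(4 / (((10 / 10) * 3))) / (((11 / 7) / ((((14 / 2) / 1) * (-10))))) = -1960 / 33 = -59.39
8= 8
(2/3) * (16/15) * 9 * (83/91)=2656/455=5.84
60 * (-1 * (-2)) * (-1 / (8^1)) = -15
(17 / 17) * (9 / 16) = 9 / 16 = 0.56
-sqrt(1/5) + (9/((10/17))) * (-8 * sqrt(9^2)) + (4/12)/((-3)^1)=-49577/45-sqrt(5)/5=-1102.16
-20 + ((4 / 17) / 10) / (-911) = -1548702 / 77435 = -20.00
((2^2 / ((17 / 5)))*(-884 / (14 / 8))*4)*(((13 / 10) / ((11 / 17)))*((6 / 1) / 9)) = -735488 / 231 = -3183.93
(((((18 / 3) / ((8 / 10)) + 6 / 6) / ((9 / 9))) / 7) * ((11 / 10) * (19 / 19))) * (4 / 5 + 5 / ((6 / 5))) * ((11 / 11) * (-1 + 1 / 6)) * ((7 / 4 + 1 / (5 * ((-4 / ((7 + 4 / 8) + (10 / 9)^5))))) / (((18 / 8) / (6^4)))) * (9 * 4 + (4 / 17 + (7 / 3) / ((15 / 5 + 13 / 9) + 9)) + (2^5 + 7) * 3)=-2047125324413 / 3247695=-630331.77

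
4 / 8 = 1 / 2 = 0.50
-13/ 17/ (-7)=13/ 119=0.11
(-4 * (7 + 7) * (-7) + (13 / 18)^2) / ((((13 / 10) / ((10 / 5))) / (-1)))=-635885 / 1053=-603.88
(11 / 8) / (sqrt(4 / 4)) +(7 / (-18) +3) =287 / 72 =3.99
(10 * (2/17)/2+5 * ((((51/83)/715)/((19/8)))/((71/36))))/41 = 160362506/11159862857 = 0.01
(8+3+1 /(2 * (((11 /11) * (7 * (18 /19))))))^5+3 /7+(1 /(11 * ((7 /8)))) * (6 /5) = 9314580786389188993 /55894026101760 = 166647.16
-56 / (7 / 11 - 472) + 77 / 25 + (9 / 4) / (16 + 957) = 322992993 / 100900100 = 3.20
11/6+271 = 1637/6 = 272.83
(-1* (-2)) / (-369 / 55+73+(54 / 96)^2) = 28160 / 937831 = 0.03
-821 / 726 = -1.13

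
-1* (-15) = 15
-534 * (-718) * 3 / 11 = 1150236 / 11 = 104566.91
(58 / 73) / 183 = 58 / 13359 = 0.00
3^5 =243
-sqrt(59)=-7.68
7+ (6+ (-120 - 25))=-132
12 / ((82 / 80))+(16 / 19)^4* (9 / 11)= 712277664 / 58774771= 12.12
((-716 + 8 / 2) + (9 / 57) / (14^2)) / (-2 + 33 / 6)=-2651485 / 13034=-203.43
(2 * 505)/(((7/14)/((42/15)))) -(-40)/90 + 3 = 50935/9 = 5659.44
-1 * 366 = -366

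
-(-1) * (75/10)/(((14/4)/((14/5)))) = 6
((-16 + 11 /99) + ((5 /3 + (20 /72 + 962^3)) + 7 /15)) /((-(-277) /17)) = 1362123985219 /24930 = 54637945.66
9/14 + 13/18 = 86/63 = 1.37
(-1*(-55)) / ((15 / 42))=154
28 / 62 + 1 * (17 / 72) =0.69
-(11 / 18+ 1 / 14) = -43 / 63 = -0.68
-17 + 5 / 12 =-199 / 12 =-16.58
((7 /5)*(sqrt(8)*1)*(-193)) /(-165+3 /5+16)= 193*sqrt(2) /53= 5.15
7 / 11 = 0.64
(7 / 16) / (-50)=-7 / 800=-0.01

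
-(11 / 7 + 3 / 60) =-227 / 140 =-1.62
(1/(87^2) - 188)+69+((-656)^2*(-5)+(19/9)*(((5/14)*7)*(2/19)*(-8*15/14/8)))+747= -227938439293/105966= -2151052.60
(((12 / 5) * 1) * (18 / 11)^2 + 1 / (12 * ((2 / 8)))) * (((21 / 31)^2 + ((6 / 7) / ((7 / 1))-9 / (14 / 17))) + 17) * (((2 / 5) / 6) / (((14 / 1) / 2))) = 1537416121 / 3589594470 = 0.43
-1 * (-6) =6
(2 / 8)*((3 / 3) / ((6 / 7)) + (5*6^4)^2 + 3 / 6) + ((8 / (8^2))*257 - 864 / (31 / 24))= 7809740947 / 744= 10496963.64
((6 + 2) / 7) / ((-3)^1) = -8 / 21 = -0.38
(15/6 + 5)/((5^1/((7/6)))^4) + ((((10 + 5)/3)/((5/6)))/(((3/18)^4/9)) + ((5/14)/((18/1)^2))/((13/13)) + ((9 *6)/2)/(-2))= 158693146921/2268000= 69970.52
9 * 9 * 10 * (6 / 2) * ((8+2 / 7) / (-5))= -28188 / 7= -4026.86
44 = 44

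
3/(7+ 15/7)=0.33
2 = 2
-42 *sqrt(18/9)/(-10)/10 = 0.59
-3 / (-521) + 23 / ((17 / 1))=12034 / 8857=1.36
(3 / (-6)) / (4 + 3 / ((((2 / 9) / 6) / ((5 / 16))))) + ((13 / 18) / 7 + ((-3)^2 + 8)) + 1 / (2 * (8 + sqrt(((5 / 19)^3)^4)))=3027132988883 / 176523473637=17.15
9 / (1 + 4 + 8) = 9 / 13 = 0.69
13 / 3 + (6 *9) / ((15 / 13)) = 767 / 15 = 51.13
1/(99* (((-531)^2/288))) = 32/3101571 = 0.00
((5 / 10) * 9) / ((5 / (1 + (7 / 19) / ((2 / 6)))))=36 / 19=1.89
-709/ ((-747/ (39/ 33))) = 9217/ 8217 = 1.12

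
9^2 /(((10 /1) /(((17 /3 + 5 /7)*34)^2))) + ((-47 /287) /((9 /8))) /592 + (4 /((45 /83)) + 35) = 2550858104689 /6689970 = 381295.90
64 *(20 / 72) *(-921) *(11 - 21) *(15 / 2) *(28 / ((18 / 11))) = 189112000 / 9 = 21012444.44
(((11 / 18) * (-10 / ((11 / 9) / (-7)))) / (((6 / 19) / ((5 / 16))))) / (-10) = -665 / 192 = -3.46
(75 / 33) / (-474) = -25 / 5214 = -0.00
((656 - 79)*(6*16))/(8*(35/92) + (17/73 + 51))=46501584/45565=1020.55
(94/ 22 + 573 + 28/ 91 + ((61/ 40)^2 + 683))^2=83493780152127409/ 52349440000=1594931.68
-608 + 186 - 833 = -1255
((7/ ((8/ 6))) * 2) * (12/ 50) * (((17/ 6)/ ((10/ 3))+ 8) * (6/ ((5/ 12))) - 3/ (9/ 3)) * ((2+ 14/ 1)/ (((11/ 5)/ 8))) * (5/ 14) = 1820736/ 275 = 6620.86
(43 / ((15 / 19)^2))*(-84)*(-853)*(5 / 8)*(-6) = -92687833 / 5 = -18537566.60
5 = 5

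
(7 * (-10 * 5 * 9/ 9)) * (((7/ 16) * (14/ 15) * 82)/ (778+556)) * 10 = -351575/ 4002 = -87.85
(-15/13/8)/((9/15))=-25/104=-0.24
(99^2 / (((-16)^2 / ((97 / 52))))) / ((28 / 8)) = 950697 / 46592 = 20.40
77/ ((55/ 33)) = 231/ 5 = 46.20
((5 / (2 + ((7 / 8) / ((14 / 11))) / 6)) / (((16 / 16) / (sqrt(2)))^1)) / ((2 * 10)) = 24 * sqrt(2) / 203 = 0.17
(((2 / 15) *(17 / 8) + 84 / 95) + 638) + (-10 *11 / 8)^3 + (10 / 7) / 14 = -1752073291 / 893760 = -1960.34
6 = 6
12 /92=0.13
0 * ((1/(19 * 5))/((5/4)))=0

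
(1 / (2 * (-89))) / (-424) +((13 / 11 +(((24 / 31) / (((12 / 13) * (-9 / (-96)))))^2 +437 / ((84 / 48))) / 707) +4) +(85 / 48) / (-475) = 1190945144053177 / 210991771062765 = 5.64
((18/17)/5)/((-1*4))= -9/170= -0.05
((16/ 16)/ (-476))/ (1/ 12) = -0.03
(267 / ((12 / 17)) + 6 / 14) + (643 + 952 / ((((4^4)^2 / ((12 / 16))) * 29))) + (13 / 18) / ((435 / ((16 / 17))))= 15597096936229 / 15266119680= 1021.68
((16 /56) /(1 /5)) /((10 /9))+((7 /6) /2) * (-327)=-5305 /28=-189.46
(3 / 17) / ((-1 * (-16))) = 3 / 272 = 0.01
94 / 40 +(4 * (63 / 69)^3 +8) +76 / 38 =3746129 / 243340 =15.39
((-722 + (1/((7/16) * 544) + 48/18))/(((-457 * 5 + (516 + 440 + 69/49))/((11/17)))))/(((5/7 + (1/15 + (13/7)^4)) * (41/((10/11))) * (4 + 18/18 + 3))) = 215802300175/2815218615272544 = 0.00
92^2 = 8464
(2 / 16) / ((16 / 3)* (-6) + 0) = -1 / 256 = -0.00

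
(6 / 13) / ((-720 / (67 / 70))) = -67 / 109200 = -0.00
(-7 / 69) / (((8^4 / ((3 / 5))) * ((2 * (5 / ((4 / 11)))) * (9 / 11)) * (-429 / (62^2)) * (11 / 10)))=6727 / 1250346240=0.00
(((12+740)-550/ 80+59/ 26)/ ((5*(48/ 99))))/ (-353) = -2565057/ 2936960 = -0.87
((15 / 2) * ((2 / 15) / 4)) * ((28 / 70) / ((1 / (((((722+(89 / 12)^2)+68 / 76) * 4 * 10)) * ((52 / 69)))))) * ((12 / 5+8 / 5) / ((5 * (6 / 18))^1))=110673628 / 19665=5627.95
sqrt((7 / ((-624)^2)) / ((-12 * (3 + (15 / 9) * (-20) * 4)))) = sqrt(2737) / 487968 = 0.00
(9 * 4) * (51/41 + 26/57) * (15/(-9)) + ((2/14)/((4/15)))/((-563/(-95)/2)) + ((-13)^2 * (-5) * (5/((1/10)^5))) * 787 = -2041621986210193645/6140078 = -332507500101.82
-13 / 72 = -0.18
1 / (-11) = -1 / 11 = -0.09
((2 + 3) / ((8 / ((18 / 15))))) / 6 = 1 / 8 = 0.12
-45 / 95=-9 / 19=-0.47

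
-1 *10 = -10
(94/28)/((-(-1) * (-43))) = -47/602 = -0.08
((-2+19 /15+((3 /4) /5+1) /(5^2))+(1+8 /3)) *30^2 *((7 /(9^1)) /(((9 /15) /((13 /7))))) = 58097 /9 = 6455.22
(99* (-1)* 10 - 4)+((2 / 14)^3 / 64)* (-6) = -10910147 / 10976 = -994.00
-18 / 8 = -2.25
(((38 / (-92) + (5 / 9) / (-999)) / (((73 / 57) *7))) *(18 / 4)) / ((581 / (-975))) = 21556925 / 61874508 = 0.35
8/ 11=0.73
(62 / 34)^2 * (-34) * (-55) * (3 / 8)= 158565 / 68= 2331.84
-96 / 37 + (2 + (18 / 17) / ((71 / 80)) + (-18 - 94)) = -4975082 / 44659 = -111.40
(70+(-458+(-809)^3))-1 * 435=-529475952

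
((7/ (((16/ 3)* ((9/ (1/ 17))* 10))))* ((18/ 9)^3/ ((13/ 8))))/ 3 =14/ 9945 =0.00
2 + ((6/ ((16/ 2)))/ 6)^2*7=135/ 64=2.11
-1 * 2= -2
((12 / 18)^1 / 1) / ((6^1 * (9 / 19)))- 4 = -305 / 81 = -3.77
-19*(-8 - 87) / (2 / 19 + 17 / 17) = 34295 / 21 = 1633.10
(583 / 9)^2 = 339889 / 81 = 4196.16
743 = 743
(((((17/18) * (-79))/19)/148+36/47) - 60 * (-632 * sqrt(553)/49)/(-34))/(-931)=-1759055/2214804312+18960 * sqrt(553)/775523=0.57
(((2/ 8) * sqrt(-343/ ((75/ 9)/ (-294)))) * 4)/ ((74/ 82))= 6027 * sqrt(14)/ 185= 121.90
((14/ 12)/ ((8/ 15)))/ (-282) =-35/ 4512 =-0.01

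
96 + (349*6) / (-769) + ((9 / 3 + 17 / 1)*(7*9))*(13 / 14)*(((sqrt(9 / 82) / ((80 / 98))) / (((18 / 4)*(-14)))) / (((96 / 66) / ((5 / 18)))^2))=71730 / 769- 275275*sqrt(82) / 9068544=93.00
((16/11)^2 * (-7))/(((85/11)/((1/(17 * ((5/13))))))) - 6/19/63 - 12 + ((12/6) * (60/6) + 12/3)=371072246/31710525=11.70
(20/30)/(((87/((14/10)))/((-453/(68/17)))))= -1.21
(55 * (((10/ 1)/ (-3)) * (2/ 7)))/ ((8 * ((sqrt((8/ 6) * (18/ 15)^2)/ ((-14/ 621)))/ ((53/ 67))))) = 72875 * sqrt(3)/ 1497852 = 0.08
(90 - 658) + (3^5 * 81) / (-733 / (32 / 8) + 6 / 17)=-8402660 / 12437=-675.62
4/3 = 1.33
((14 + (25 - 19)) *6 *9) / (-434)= -540 / 217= -2.49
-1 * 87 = -87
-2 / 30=-1 / 15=-0.07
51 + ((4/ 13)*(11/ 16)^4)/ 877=9526507825/ 186793984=51.00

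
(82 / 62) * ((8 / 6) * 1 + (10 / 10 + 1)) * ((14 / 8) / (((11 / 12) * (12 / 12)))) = 2870 / 341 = 8.42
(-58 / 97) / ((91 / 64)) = -3712 / 8827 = -0.42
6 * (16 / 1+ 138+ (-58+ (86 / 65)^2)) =2477976 / 4225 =586.50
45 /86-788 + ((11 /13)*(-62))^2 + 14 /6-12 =1955.07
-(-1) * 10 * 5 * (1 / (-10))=-5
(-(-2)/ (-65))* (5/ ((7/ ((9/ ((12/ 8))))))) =-0.13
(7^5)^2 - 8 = 282475241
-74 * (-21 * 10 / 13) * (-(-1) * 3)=46620 / 13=3586.15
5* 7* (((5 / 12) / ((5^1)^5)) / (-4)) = -7 / 6000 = -0.00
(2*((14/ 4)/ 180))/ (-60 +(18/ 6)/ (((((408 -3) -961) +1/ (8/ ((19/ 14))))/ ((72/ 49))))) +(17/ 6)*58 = 85945060987/ 522994320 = 164.33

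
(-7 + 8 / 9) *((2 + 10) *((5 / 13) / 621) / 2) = -550 / 24219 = -0.02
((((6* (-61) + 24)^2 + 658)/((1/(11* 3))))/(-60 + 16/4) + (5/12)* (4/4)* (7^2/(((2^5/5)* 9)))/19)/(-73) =31859556833/33554304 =949.49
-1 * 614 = -614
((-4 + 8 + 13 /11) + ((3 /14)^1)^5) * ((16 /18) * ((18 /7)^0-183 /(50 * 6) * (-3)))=2892131801 /221852400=13.04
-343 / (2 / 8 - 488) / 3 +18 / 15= 41978 / 29265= 1.43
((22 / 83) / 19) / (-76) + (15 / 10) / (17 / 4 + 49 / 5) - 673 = -11330990949 / 16839206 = -672.89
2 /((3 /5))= 10 /3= 3.33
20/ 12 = 1.67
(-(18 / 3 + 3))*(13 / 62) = -117 / 62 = -1.89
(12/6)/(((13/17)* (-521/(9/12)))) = -0.00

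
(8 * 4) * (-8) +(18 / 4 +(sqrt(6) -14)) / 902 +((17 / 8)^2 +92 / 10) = -34968001 / 144320 +sqrt(6) / 902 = -242.29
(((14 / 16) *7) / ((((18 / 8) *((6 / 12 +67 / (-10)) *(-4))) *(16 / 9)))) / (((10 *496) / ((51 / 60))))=833 / 78725120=0.00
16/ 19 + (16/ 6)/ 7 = 488/ 399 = 1.22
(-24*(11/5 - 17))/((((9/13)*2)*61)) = 3848/915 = 4.21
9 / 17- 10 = -161 / 17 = -9.47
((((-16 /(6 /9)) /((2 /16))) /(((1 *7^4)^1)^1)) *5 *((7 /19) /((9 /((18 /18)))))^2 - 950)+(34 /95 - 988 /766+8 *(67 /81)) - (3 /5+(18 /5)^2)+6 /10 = -13132999887818 /13719146175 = -957.28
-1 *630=-630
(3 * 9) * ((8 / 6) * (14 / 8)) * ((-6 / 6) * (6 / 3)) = -126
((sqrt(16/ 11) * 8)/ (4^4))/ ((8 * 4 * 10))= sqrt(11)/ 28160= 0.00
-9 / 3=-3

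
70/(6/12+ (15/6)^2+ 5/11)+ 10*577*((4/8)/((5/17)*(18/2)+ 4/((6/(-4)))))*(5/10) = -46635635/634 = -73557.78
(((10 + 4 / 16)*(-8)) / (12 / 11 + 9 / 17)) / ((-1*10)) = 7667 / 1515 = 5.06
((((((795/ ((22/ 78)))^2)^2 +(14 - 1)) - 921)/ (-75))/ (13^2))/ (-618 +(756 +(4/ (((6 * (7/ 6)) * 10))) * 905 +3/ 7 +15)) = -24274586.13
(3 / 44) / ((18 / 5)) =5 / 264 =0.02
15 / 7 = 2.14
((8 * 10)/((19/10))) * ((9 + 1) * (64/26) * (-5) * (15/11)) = -19200000/2717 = -7066.62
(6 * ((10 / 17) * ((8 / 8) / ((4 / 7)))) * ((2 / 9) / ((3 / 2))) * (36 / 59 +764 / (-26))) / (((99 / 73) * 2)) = -112777700 / 11617749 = -9.71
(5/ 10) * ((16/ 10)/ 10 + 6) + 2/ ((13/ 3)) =1151/ 325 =3.54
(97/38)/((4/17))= 1649/152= 10.85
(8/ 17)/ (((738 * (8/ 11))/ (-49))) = -539/ 12546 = -0.04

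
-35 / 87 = -0.40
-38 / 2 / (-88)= 19 / 88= 0.22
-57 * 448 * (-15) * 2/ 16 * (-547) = -26190360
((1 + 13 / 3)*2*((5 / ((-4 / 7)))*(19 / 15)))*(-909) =107464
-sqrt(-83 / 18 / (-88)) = -sqrt(913) / 132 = -0.23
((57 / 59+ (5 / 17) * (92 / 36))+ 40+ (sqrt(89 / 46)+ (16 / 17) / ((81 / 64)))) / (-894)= -1724845 / 36315621 - sqrt(4094) / 41124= -0.05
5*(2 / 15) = 2 / 3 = 0.67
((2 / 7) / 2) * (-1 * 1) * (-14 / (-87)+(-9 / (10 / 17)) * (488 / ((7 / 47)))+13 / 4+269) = 607284227 / 85260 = 7122.73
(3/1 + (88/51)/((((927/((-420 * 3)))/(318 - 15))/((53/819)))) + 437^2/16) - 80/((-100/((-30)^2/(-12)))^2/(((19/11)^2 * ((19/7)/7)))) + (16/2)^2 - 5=231261193566643/19434503088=11899.52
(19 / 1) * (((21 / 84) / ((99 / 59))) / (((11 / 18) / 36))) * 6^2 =726408 / 121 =6003.37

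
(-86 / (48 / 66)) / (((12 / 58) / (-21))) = 96019 / 8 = 12002.38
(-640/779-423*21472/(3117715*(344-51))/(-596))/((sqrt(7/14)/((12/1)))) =-1045304217071328*sqrt(2)/106029755245145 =-13.94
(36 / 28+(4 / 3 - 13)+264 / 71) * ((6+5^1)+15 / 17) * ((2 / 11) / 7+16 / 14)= -60200040 / 650573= -92.53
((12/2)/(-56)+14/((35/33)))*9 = 16497/140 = 117.84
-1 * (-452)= 452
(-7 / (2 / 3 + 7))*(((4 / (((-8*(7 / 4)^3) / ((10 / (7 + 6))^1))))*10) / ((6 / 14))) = 3200 / 2093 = 1.53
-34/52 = -17/26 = -0.65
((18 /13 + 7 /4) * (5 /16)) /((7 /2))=815 /2912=0.28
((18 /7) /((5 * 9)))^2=4 /1225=0.00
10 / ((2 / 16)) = 80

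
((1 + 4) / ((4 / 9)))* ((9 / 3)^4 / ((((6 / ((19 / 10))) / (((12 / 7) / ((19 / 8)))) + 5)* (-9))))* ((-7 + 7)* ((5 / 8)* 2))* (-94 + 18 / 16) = 0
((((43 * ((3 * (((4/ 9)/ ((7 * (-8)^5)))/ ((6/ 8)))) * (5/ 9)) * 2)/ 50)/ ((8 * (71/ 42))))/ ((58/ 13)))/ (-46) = 559/ 209492213760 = 0.00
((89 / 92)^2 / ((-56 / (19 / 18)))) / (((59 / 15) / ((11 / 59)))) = -8277445 / 9899629824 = -0.00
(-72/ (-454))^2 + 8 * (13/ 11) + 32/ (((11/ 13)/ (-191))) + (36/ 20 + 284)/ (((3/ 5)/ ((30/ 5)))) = -2468946250/ 566819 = -4355.79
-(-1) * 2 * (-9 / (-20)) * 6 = 27 / 5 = 5.40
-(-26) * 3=78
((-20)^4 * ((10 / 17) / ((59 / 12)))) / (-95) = -3840000 / 19057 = -201.50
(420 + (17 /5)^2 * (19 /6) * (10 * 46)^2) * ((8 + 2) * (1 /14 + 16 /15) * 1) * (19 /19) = 5554162108 /63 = 88161303.30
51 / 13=3.92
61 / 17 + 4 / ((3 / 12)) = 333 / 17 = 19.59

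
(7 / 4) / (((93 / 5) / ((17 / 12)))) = 595 / 4464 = 0.13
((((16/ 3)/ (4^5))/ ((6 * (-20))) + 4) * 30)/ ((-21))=-92159/ 16128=-5.71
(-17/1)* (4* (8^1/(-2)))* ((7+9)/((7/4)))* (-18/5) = -313344/35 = -8952.69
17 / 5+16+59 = 392 / 5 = 78.40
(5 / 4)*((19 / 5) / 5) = 19 / 20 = 0.95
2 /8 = 1 /4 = 0.25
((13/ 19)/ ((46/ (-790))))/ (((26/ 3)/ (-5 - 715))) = 976.20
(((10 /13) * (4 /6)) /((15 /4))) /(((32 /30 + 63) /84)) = 2240 /12493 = 0.18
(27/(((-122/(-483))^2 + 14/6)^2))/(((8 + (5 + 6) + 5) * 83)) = 489813817689/207654446815000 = 0.00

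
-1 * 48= -48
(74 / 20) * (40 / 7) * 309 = 6533.14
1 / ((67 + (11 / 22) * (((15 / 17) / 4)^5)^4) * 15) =8937339379162829302529589080596938752 / 8982026076058648436927332145476241805135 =0.00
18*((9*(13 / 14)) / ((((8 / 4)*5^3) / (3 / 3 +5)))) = 3159 / 875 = 3.61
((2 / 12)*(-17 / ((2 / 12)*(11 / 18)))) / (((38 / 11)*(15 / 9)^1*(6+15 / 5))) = -51 / 95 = -0.54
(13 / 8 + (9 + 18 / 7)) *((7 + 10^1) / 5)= 12563 / 280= 44.87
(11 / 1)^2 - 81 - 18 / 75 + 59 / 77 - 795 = -1452362 / 1925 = -754.47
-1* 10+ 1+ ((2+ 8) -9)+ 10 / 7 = -6.57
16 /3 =5.33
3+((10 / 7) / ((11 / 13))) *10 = 1531 / 77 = 19.88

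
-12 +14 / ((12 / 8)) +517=1543 / 3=514.33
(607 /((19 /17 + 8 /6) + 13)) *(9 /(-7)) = -278613 /5516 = -50.51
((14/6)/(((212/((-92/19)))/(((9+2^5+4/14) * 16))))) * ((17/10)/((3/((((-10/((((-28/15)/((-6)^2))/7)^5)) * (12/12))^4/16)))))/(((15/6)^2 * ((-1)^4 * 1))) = -8121335337221197816487217639973617553710937500000/1007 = -8064881169037932290454039000000000000000000000.00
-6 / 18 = -1 / 3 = -0.33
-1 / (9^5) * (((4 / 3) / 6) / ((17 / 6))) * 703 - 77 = -231888235 / 3011499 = -77.00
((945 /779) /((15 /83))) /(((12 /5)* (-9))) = -2905 /9348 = -0.31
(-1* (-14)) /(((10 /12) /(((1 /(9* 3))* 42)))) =392 /15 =26.13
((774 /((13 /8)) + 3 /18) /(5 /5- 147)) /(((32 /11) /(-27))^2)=-1092762495 /3887104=-281.13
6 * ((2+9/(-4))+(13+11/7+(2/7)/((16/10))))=87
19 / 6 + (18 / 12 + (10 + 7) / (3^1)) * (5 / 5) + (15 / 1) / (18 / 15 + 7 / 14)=977 / 51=19.16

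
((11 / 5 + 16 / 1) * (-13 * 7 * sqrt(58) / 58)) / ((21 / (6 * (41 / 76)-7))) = 169169 * sqrt(58) / 33060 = 38.97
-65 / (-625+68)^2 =-65 / 310249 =-0.00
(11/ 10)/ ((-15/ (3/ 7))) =-11/ 350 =-0.03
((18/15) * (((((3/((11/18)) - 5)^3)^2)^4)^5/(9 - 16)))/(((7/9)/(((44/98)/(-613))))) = 108/62022914865444053186723795184563148571051604418021310191687405583393576513009148048306508172052444107370288071294638239282541067915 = 0.00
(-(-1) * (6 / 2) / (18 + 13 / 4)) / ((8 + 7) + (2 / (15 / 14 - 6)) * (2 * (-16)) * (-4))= -828 / 216665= -0.00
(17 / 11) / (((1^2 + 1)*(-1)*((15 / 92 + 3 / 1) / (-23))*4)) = 8993 / 6402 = 1.40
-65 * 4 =-260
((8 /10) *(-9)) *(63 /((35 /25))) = -324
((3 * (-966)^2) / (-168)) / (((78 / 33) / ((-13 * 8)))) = 733194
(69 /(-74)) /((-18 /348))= 667 /37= 18.03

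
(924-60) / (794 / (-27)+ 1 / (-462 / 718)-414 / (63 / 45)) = -1796256 / 679159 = -2.64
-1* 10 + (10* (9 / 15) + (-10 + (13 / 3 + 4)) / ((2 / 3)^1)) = -13 / 2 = -6.50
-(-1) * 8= 8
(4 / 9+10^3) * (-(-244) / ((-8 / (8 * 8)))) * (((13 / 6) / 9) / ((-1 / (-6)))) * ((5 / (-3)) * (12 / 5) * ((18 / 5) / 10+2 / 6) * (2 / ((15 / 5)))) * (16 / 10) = 760399757312 / 91125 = 8344578.96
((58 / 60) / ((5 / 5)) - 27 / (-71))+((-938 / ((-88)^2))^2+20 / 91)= 2297753610683 / 1452986895360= 1.58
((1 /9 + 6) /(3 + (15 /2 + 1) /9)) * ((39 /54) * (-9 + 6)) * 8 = -26.85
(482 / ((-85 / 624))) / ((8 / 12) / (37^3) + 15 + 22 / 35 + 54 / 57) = -6078685800096 / 28475771579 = -213.47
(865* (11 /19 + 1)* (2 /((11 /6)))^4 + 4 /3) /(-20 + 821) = 1615410316 /668464137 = 2.42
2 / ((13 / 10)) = 20 / 13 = 1.54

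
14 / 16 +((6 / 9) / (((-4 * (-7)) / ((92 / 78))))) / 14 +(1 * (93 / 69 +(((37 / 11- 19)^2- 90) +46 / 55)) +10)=106934509037 / 638197560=167.56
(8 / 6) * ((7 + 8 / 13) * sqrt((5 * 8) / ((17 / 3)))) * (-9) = -2376 * sqrt(510) / 221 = -242.79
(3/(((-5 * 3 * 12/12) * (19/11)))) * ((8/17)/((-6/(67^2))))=197516/4845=40.77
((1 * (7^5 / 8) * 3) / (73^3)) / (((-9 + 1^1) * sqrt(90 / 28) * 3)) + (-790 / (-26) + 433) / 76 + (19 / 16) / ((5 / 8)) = 8.00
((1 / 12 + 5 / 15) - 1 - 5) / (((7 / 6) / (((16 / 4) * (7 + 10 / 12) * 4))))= -12596 / 21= -599.81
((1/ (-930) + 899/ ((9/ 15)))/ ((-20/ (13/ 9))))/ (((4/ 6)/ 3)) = -6038279/ 12400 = -486.96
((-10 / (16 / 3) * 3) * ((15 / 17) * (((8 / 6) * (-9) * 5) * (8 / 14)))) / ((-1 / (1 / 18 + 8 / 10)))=-145.59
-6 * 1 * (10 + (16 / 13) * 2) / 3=-324 / 13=-24.92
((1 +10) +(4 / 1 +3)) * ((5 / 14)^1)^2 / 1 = 225 / 98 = 2.30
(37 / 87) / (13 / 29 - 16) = -37 / 1353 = -0.03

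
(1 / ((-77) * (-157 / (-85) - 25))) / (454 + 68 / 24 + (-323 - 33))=17 / 3055976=0.00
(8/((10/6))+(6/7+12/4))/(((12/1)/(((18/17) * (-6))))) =-2727/595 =-4.58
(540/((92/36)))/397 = 0.53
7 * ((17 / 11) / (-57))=-119 / 627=-0.19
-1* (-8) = 8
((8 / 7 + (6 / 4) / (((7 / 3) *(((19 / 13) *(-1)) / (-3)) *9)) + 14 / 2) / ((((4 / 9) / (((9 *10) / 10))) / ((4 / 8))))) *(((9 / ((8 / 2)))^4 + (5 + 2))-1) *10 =26546.43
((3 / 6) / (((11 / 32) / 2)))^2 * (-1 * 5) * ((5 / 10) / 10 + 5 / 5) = -5376 / 121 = -44.43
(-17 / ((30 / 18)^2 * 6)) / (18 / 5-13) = 51 / 470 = 0.11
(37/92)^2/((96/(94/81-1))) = 17797/65816064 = 0.00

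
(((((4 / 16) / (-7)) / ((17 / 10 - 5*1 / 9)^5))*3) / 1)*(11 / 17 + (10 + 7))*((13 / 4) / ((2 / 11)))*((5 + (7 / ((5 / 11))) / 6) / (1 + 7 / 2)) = -39933116437500 / 1379536148417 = -28.95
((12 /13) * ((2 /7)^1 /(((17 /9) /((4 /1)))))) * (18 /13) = 15552 /20111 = 0.77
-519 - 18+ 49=-488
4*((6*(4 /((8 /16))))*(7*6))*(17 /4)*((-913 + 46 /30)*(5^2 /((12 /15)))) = -976180800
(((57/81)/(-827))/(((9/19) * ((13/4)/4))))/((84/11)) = -15884/54862353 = -0.00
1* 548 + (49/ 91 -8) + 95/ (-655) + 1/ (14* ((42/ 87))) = 540.54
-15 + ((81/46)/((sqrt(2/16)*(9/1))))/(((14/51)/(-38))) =-8721*sqrt(2)/161 - 15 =-91.60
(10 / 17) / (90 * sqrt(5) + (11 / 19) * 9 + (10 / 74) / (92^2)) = -1844781283655840 / 24359853431686725007 + 31864306353177600 * sqrt(5) / 24359853431686725007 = 0.00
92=92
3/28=0.11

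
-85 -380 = -465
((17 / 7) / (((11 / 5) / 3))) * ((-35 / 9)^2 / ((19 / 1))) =14875 / 5643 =2.64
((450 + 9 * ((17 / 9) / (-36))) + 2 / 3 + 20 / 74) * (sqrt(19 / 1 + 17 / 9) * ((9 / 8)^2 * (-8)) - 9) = -1800057 * sqrt(47) / 592 - 600019 / 148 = -24899.74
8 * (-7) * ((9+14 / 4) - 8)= -252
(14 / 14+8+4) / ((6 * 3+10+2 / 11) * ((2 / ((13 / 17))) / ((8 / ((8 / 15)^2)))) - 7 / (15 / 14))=-83655 / 25178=-3.32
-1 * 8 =-8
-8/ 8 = -1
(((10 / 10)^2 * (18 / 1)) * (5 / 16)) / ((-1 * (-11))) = 45 / 88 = 0.51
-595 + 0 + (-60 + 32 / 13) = -8483 / 13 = -652.54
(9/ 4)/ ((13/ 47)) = 423/ 52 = 8.13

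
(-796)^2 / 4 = 158404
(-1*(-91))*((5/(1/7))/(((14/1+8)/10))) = 15925/11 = 1447.73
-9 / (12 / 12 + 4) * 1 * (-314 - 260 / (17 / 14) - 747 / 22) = 378387 / 374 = 1011.73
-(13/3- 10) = 17/3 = 5.67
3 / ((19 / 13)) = 39 / 19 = 2.05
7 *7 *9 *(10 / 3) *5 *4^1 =29400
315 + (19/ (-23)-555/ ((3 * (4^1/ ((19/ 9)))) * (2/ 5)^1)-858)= -787.92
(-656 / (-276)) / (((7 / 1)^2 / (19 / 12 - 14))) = -6109 / 10143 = -0.60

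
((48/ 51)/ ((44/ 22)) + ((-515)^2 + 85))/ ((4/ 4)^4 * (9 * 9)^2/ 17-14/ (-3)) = 13530834/ 19921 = 679.22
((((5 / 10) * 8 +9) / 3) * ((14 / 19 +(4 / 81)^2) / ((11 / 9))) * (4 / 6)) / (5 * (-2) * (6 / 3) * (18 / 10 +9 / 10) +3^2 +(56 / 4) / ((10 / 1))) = -544570 / 13587831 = -0.04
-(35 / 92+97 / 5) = -9099 / 460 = -19.78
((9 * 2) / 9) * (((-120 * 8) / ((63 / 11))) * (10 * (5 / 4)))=-88000 / 21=-4190.48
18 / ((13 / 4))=72 / 13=5.54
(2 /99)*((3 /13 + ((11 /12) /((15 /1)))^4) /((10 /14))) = 22046292331 /3377602800000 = 0.01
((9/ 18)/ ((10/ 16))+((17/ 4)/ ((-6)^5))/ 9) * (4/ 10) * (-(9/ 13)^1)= -1119659/ 5054400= -0.22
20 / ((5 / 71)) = 284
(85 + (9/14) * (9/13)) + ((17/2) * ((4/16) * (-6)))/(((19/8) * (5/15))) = 239777/3458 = 69.34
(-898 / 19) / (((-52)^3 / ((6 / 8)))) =1347 / 5343104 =0.00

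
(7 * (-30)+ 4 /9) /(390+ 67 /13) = -0.53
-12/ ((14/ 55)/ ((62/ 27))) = -6820/ 63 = -108.25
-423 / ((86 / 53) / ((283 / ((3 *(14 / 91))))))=-27493167 / 172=-159843.99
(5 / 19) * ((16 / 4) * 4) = 4.21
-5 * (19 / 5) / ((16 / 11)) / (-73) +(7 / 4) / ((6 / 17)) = 18001 / 3504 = 5.14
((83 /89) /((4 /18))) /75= 249 /4450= 0.06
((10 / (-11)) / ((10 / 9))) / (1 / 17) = -153 / 11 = -13.91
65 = 65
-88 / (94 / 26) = -1144 / 47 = -24.34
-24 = -24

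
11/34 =0.32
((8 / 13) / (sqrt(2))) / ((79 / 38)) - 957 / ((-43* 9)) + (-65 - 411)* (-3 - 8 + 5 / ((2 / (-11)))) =152* sqrt(2) / 1027 + 2364373 / 129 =18328.68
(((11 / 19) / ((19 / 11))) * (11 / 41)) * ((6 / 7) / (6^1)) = 1331 / 103607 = 0.01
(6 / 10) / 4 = 3 / 20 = 0.15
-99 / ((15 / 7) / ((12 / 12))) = -231 / 5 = -46.20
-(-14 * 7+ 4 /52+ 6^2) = 805 /13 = 61.92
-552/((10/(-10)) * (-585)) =-184/195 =-0.94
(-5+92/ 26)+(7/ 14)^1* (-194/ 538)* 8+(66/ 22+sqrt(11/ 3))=336/ 3497+sqrt(33)/ 3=2.01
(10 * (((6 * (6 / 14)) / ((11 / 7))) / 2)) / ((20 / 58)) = 261 / 11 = 23.73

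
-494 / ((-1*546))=19 / 21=0.90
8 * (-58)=-464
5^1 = 5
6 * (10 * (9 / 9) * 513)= 30780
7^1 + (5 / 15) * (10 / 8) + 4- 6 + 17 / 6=33 / 4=8.25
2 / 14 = 1 / 7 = 0.14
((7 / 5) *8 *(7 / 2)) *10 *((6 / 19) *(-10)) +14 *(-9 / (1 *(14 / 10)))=-25230 / 19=-1327.89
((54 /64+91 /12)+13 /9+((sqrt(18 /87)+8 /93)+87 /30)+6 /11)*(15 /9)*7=35*sqrt(174) /87+46069877 /294624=161.68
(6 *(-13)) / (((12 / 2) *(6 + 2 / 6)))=-39 / 19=-2.05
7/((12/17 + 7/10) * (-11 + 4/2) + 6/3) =-1190/1811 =-0.66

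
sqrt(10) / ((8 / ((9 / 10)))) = 9 * sqrt(10) / 80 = 0.36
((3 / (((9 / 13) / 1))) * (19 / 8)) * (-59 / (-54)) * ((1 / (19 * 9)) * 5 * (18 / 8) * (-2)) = -3835 / 2592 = -1.48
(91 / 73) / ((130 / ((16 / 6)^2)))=224 / 3285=0.07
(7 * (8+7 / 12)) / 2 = 721 / 24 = 30.04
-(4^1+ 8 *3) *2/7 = -8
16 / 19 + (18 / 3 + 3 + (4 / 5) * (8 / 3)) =3413 / 285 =11.98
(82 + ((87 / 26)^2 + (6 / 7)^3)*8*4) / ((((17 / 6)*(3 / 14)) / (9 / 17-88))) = -158756628584 / 2393209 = -66336.30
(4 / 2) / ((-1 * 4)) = -1 / 2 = -0.50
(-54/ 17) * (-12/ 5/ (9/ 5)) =4.24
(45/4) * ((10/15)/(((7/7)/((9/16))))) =135/32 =4.22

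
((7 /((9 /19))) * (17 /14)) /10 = 1.79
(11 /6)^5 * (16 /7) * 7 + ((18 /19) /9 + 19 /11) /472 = 331.38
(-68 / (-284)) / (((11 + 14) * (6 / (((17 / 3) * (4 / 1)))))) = 578 / 15975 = 0.04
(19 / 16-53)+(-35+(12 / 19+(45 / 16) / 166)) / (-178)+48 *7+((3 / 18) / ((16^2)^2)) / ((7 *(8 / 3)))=292967500145729 / 1030195511296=284.38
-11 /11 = -1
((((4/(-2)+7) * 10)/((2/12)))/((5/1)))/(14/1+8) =2.73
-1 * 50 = -50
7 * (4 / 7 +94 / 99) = 1054 / 99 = 10.65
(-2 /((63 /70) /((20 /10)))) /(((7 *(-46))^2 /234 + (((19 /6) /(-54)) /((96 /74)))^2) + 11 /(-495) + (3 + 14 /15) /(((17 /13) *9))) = -0.01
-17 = -17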